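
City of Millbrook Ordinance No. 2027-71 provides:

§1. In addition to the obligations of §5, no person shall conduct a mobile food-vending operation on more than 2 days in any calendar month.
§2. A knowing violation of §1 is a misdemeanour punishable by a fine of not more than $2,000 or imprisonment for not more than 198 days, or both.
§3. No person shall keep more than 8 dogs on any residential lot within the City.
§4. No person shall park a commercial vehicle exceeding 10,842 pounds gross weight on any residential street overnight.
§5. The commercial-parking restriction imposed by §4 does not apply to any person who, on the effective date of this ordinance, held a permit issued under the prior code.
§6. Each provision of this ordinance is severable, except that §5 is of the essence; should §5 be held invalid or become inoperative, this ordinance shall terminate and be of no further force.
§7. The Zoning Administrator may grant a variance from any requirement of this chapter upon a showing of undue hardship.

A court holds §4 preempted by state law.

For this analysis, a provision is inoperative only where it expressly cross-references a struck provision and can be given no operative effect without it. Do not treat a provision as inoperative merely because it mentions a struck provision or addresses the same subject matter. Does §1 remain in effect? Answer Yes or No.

§4 is struck. §5 merely fixes the grandfather exemption from §4; with §4 gone it has nothing to operate on and falls away. §6 makes §5 an essential term, and §5 has been rendered inoperative by the cascade; under §6, the entire ordinance is therefore void. No provision of the ordinance survives. §1 is among the inoperative provisions, so the answer is no.

No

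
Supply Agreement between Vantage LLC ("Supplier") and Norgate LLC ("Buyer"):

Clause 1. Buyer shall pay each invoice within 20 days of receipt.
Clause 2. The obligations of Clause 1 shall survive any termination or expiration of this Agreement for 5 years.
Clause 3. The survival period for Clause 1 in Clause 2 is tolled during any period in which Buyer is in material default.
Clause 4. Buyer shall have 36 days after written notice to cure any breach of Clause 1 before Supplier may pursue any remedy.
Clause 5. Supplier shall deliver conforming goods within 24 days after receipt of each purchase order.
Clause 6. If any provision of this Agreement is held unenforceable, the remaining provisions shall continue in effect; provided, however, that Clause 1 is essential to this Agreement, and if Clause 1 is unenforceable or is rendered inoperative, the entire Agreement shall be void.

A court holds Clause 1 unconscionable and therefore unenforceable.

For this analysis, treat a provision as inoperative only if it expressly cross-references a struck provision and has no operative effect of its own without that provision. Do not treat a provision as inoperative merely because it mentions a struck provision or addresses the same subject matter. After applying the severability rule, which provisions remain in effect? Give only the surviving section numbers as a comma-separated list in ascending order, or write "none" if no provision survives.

none

Clause 1 is struck. Clause 2 merely fixes the survival period for Clause 1; with Clause 1 gone it has nothing to operate on and falls away. Clause 4 has no operative effect of its own apart from Clause 1 and is therefore inoperative. Clause 3 operates only by reference to Clause 2, so it falls with Clause 2. Clause 6 makes Clause 1 an essential term, and Clause 1 is the provision held invalid; under Clause 6, the entire Agreement is therefore void. No provision of the Agreement survives.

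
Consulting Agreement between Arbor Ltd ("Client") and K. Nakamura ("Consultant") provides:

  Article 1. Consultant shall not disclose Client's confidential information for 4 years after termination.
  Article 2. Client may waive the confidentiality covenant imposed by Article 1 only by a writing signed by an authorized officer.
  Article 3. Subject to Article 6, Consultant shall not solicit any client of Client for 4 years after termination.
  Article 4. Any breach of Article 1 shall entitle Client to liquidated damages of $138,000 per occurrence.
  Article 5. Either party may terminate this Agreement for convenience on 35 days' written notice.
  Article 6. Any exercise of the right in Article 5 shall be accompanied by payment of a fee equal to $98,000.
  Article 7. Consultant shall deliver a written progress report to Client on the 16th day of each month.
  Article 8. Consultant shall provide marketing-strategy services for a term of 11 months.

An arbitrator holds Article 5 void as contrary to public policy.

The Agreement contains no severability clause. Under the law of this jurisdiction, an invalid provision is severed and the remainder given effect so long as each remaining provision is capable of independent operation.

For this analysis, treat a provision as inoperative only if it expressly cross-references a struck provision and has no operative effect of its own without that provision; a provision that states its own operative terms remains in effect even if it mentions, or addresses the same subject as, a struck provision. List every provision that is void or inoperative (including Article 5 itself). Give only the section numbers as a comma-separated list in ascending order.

5, 6

Article 5 is struck. Article 6 operates only by reference to Article 5, so it falls with Article 5. Although Article 3 refers to Article 6, its operative terms do not depend on Article 6, so it remains in effect. With no severability clause, the stated default rule severs what cannot stand and enforces each remaining provision that can operate on its own. The provisions still in force are Article 1, Article 2, Article 3, Article 4, Article 7, and Article 8.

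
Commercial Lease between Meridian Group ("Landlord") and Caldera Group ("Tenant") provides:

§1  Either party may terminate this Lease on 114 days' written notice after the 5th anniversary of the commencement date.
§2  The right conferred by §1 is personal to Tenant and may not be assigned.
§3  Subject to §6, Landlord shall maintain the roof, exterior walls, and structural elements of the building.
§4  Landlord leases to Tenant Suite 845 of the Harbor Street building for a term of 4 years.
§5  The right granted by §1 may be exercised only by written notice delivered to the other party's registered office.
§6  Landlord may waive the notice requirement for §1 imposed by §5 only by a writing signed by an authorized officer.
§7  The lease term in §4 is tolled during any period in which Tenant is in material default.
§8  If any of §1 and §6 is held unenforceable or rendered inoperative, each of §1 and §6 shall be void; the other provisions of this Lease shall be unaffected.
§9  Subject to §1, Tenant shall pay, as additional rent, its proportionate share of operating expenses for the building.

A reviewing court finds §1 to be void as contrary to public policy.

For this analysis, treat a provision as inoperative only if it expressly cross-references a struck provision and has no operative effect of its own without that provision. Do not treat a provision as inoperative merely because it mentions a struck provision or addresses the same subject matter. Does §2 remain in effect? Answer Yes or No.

§1 is struck. The only function of §2 is the non-assignment of §1, so it cannot stand once §1 is removed. §5 merely fixes the notice requirement for §1; with §1 gone it has nothing to operate on and falls away. §6 merely fixes the waiver condition for §5; with §5 gone it has nothing to operate on and falls away. Although §3 refers to §6, its operative terms do not depend on §6, so it remains in effect. Although §9 refers to §1, its operative terms do not depend on §1, so it remains in effect. §8 declares §1 and §6 mutually dependent; since one of them has fallen, all of them are of no effect. The remainder continues in force under §8. The provisions still in force are §3, §4, §7, §8, and §9. §2 is among the inoperative provisions, so the answer is no.

No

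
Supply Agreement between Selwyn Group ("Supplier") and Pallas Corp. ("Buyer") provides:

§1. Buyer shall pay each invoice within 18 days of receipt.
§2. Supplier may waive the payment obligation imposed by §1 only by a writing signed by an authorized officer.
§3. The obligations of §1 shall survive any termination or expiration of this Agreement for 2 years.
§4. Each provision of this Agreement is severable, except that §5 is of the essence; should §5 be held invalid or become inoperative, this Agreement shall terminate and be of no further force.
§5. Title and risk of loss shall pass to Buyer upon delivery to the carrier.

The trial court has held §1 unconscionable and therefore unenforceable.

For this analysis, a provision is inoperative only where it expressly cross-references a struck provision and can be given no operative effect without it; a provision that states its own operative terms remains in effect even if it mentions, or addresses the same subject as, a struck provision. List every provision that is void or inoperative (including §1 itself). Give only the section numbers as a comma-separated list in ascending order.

§1 is struck. The only function of §2 is the waiver condition for §1, so it cannot stand once §1 is removed. §3 has no operative effect of its own apart from §1 and is therefore inoperative. §4 makes §5 an essential term, but §5 is unaffected, so the severability proviso in §4 preserves the remaining provisions. §4 and §5 remain in effect.

1, 2, 3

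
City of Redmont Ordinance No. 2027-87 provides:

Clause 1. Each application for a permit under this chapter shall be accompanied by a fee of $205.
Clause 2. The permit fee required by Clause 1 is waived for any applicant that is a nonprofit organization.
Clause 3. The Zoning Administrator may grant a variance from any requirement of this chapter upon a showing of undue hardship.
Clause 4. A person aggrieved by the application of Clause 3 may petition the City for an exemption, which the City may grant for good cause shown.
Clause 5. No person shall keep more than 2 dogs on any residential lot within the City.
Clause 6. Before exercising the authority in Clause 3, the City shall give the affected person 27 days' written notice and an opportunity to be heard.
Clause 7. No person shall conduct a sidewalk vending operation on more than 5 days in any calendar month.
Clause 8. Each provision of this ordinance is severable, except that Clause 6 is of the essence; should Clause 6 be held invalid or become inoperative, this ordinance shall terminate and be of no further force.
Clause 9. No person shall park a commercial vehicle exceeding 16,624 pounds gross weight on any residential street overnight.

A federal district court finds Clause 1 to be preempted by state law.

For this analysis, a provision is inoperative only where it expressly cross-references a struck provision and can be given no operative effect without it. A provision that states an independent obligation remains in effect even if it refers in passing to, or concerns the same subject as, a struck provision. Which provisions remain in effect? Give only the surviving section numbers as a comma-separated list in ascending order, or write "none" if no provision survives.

Clause 1 is struck. The whole of Clause 2 is the nonprofit waiver of the permit fee, defined by reference to Clause 1, so Clause 2 cannot stand once Clause 1 is removed. Clause 8 makes Clause 6 an essential term, but Clause 6 is unaffected, so the severability proviso in Clause 8 preserves the remaining provisions. That leaves Clause 3, Clause 4, Clause 5, Clause 6, Clause 7, Clause 8, and Clause 9 in effect.

3, 4, 5, 6, 7, 8, 9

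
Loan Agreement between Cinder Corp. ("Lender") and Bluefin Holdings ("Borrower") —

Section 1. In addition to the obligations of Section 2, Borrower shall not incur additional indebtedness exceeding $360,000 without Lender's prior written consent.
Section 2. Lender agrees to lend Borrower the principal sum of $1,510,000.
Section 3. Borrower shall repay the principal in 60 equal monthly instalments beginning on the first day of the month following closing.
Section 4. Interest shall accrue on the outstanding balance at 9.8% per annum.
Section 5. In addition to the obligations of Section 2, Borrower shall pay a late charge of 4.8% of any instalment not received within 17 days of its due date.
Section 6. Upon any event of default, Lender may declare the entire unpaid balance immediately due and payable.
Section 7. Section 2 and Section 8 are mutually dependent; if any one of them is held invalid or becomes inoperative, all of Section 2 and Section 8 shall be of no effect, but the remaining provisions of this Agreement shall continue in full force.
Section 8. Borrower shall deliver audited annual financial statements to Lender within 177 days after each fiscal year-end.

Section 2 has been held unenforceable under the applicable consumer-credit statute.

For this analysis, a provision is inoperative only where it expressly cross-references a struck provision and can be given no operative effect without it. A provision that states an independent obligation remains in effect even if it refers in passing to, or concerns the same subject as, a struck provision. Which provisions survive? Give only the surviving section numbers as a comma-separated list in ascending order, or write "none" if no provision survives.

Section 2 is struck. Although Section 5 refers to Section 2, its operative terms do not depend on Section 2, so it remains in effect. Section 1 mentions Section 2 but its own obligation stands independently of Section 2, so Section 1 is not affected. No other provision's operative terms depend on Section 2. Section 7 declares Section 2 and Section 8 mutually dependent; since one of them has fallen, all of them are of no effect. That brings down Section 8 as well. The remainder continues in force under Section 7. The provisions still in force are Section 1, Section 3, Section 4, Section 5, Section 6, and Section 7.

1, 3, 4, 5, 6, 7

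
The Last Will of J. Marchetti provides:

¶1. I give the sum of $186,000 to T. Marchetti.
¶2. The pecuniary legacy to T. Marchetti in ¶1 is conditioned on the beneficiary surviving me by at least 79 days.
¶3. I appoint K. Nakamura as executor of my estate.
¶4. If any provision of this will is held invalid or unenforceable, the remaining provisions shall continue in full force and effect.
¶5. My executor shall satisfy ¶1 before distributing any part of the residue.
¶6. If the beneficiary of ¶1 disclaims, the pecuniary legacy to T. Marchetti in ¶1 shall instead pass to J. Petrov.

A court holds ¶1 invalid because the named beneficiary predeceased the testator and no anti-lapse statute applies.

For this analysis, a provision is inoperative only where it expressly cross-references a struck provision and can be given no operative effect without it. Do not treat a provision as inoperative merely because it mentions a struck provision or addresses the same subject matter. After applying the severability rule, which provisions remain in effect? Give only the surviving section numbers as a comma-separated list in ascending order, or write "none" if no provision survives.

¶1 is struck. ¶2 has no operative effect of its own apart from ¶1 and is therefore inoperative. ¶5 has no operative effect of its own apart from ¶1 and is therefore inoperative. ¶6 operates only by reference to ¶1, so it falls with ¶1. Under the severability clause in ¶4, the remaining provisions continue in force. The provisions still in force are ¶3 and ¶4.

3, 4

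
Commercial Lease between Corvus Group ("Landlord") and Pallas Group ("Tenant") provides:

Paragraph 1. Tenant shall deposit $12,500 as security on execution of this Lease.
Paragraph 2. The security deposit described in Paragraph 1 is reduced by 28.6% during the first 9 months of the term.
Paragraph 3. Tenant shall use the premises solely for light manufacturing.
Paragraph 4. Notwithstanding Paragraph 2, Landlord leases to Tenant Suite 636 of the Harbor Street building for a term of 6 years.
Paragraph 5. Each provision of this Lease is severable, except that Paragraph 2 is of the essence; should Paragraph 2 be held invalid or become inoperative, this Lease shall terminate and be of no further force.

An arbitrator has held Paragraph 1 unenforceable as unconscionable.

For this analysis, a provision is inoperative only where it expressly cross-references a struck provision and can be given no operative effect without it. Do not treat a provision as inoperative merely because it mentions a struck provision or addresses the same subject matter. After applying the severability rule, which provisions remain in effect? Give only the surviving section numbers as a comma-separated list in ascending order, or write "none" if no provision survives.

none

Paragraph 1 is struck. Paragraph 2 has no operative effect of its own apart from Paragraph 1 and is therefore inoperative. Paragraph 5 makes Paragraph 2 an essential term, and Paragraph 2 has been rendered inoperative by the cascade; under Paragraph 5, the entire Lease is therefore void. No provision of the Lease survives.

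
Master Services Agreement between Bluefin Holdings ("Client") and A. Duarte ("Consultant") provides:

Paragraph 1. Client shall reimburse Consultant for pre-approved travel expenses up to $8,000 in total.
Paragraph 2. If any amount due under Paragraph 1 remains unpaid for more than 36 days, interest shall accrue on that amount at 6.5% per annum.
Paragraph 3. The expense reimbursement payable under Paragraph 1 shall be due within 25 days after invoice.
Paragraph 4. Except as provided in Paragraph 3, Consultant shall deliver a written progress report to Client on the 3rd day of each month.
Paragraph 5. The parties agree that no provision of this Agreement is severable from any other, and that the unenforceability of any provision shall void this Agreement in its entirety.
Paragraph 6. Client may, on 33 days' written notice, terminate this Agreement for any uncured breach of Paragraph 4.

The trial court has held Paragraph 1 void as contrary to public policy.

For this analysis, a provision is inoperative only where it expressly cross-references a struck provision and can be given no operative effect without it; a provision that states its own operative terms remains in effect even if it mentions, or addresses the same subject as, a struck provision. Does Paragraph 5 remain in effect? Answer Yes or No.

No

Paragraph 1 is struck. The whole of Paragraph 2 is the default interest on the expense reimbursement, defined by reference to Paragraph 1, so Paragraph 2 cannot stand once Paragraph 1 is removed. Paragraph 3 operates only by reference to Paragraph 1, so it falls with Paragraph 1. Paragraph 5 provides that the Agreement is not severable, so the invalidity of any one provision voids the entire Agreement. No provision of the Agreement survives. Paragraph 5 is among the inoperative provisions, so the answer is no.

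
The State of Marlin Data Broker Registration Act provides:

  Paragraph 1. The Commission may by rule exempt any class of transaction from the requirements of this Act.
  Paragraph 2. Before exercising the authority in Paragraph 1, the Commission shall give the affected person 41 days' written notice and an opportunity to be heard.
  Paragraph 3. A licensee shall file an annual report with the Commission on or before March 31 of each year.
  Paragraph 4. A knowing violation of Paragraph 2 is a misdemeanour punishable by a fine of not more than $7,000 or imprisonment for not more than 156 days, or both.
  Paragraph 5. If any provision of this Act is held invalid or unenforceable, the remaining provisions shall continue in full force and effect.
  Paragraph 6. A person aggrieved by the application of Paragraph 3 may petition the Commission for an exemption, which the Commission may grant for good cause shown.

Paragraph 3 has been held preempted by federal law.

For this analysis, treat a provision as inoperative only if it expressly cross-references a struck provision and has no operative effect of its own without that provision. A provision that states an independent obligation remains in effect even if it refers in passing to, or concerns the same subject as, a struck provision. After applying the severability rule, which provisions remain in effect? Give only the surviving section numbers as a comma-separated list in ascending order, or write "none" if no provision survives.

1, 2, 4, 5

Paragraph 3 is struck. Paragraph 6 has no operative effect of its own apart from Paragraph 3 and is therefore inoperative. Paragraph 5 is a severability clause and preserves every provision that can still be given independent effect. Paragraph 1, Paragraph 2, Paragraph 4, and Paragraph 5 remain in effect.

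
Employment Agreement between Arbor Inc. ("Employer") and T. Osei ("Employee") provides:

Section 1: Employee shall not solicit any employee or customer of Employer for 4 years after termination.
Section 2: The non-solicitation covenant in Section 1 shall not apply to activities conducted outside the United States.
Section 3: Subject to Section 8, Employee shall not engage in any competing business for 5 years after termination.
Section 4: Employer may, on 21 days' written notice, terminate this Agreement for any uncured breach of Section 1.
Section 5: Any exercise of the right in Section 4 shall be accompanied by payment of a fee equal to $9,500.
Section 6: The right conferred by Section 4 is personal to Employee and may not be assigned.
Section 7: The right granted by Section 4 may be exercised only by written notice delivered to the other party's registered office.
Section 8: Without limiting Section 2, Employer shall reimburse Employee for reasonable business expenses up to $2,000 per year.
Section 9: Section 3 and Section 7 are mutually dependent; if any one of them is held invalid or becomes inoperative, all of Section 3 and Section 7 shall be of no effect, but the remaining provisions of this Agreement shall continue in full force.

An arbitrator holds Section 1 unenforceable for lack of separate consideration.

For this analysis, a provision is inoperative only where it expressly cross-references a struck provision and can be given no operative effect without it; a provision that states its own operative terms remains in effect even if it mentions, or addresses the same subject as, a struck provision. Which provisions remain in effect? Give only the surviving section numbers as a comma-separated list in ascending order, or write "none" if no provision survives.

Section 1 is struck. Section 2 has no operative effect of its own apart from Section 1 and is therefore inoperative. The only function of Section 4 is the termination right for breach of Section 1, so it cannot stand once Section 1 is removed. Section 5 merely fixes the exercise fee for Section 4; with Section 4 gone it has nothing to operate on and falls away. The only function of Section 6 is the non-assignment of Section 4, so it cannot stand once Section 4 is removed. The only function of Section 7 is the notice requirement for Section 4, so it cannot stand once Section 4 is removed. Section 8 mentions Section 2 but its own obligation stands independently of Section 2, so Section 8 is not affected. Section 9 declares Section 3 and Section 7 mutually dependent; since one of them has fallen, all of them are of no effect. That brings down Section 3 as well. The remainder continues in force under Section 9. Section 8 and Section 9 remain in effect.

8, 9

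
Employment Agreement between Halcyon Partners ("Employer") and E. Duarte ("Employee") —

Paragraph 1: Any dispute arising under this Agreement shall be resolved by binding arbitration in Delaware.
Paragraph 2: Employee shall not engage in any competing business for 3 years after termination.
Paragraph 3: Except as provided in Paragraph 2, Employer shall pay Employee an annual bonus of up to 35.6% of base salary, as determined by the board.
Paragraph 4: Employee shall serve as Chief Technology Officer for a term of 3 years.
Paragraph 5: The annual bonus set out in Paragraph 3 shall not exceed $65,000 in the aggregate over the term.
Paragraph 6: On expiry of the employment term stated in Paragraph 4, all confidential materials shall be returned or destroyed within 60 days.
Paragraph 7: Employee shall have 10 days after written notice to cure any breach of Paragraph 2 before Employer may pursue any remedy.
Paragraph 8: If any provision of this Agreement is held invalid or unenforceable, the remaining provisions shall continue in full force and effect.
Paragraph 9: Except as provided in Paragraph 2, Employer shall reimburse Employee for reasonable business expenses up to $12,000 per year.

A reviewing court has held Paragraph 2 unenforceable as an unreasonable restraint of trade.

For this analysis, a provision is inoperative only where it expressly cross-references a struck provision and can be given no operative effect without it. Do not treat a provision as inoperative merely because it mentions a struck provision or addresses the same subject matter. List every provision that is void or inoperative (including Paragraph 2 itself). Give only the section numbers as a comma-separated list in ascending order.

Paragraph 2 is struck. Paragraph 7 operates only by reference to Paragraph 2, so it falls with Paragraph 2. Although Paragraph 9 refers to Paragraph 2, its operative terms do not depend on Paragraph 2, so it remains in effect. Although Paragraph 3 refers to Paragraph 2, its operative terms do not depend on Paragraph 2, so it remains in effect. Paragraph 8 is a severability clause and preserves every provision that can still be given independent effect. Paragraph 1, Paragraph 3, Paragraph 4, Paragraph 5, Paragraph 6, Paragraph 8, and Paragraph 9 remain in effect.

2, 7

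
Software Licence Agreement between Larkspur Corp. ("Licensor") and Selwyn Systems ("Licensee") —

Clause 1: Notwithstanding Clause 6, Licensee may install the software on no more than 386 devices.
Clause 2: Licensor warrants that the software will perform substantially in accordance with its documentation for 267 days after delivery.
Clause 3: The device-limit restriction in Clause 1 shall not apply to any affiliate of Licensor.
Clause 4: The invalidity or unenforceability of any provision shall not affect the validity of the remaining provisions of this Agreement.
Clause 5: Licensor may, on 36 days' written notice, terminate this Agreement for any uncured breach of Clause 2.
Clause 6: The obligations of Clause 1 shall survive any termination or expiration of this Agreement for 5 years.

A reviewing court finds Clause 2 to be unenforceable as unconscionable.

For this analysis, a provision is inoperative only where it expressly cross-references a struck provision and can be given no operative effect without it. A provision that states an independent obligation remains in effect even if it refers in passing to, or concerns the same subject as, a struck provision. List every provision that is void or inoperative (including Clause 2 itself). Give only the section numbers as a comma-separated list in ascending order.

Clause 2 is struck. The only function of Clause 5 is the termination right for breach of Clause 2, so it cannot stand once Clause 2 is removed. Under the severability clause in Clause 4, the remaining provisions continue in force. That leaves Clause 1, Clause 3, Clause 4, and Clause 6 in effect.

2, 5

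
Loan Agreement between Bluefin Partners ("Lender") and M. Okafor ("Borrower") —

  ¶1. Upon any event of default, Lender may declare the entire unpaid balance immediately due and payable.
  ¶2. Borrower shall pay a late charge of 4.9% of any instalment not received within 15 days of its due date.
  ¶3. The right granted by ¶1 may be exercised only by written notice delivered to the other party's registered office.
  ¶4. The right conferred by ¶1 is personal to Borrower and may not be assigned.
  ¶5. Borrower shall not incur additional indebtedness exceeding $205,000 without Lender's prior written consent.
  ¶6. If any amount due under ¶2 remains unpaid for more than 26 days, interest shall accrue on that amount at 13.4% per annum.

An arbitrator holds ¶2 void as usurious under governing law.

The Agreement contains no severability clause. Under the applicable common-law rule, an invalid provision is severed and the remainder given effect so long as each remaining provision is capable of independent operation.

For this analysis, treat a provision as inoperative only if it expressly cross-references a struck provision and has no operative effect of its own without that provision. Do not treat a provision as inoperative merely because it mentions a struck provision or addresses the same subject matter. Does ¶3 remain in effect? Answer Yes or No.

¶2 is struck. ¶6 operates only by reference to ¶2, so it falls with ¶2. Under the stated default rule, only provisions that cannot operate independently fall away; the rest are enforced. The provisions still in force are ¶1, ¶3, ¶4, and ¶5. ¶3 is among the surviving provisions, so the answer is yes.

Yes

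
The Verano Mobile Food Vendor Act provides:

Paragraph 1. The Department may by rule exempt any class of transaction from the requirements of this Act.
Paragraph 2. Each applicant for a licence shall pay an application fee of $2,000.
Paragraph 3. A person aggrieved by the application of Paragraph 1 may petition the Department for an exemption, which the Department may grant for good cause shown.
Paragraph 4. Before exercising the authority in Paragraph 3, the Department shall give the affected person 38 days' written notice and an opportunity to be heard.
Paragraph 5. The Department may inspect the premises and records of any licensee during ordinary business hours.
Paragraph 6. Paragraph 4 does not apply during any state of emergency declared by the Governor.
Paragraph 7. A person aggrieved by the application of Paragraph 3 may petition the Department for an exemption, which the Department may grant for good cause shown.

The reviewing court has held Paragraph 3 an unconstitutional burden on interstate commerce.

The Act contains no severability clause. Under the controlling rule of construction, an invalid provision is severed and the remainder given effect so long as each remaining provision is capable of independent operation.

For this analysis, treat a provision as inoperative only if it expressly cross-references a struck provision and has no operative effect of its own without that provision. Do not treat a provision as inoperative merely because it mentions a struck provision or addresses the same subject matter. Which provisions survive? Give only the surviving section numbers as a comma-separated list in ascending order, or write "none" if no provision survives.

1, 2, 5

Paragraph 3 is struck. The only function of Paragraph 4 is the notice-and-hearing requirement for Paragraph 3, so it cannot stand once Paragraph 3 is removed. Paragraph 7 has no operative effect of its own apart from Paragraph 3 and is therefore inoperative. The only function of Paragraph 6 is the emergency suspension of Paragraph 4, so it cannot stand once Paragraph 4 is removed. With no severability clause, the stated default rule severs what cannot stand and enforces each remaining provision that can operate on its own. That leaves Paragraph 1, Paragraph 2, and Paragraph 5 in effect.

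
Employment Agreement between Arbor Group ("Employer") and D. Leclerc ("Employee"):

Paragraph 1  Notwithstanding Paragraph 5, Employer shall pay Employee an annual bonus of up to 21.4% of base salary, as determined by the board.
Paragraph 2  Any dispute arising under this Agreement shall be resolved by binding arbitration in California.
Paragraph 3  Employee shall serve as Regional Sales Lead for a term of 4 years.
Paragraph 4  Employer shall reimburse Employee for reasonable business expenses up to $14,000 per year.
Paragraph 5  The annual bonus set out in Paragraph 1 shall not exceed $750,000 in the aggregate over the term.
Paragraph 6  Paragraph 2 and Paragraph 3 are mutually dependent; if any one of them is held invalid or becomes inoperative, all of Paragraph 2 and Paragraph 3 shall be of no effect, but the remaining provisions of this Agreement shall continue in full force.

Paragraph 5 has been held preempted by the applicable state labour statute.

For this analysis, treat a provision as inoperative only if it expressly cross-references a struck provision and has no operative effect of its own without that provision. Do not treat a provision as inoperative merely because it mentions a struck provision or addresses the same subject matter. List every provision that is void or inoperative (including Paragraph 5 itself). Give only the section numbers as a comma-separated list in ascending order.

5

Paragraph 5 is struck. Paragraph 1 mentions Paragraph 5 but its own obligation stands independently of Paragraph 5, so Paragraph 1 is not affected. Nothing else in the Agreement is defined by reference to Paragraph 5. Paragraph 6 ties Paragraph 2 and Paragraph 3 together, but none of those is affected here; the remaining provisions continue in force under Paragraph 6. Paragraph 1, Paragraph 2, Paragraph 3, Paragraph 4, and Paragraph 6 remain in effect.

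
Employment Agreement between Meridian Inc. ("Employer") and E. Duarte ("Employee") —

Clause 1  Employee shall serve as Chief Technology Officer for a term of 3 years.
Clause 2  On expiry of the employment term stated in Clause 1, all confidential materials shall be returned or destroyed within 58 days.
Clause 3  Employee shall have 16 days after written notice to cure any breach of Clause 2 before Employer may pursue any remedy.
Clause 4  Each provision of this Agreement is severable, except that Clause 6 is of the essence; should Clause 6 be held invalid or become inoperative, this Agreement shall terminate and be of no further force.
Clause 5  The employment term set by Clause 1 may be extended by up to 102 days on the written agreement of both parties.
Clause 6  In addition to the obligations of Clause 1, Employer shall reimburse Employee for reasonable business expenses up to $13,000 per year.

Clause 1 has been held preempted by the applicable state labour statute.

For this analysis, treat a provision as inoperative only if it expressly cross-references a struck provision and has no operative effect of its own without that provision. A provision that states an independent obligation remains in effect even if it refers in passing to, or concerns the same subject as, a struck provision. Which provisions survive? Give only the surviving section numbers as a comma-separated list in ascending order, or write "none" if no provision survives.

Clause 1 is struck. The only function of Clause 2 is the return obligation tied to Clause 1, so it cannot stand once Clause 1 is removed. The whole of Clause 5 is the extension of the employment term, defined by reference to Clause 1, so Clause 5 cannot stand once Clause 1 is removed. The only function of Clause 3 is the cure period for breach of Clause 2, so it cannot stand once Clause 2 is removed. Clause 6 mentions Clause 1 but its own obligation stands independently of Clause 1, so Clause 6 is not affected. Clause 4 makes Clause 6 an essential term, but Clause 6 is unaffected, so the severability proviso in Clause 4 preserves the remaining provisions. Clause 4 and Clause 6 remain in effect.

4, 6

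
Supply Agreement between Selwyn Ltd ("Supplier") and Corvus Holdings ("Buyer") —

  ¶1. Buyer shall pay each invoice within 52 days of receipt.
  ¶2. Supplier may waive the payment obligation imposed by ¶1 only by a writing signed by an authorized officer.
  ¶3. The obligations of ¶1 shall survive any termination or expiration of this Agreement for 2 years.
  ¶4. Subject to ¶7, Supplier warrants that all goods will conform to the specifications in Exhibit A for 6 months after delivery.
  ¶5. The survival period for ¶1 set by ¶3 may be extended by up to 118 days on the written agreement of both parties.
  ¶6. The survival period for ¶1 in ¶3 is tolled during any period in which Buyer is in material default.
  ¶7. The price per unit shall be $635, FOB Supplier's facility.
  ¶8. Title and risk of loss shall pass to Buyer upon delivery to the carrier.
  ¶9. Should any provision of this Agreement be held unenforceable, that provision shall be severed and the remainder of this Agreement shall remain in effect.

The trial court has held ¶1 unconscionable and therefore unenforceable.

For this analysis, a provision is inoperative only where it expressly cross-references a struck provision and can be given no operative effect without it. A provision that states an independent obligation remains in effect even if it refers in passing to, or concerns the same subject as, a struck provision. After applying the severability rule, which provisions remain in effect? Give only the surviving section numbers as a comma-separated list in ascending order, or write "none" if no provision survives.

4, 7, 8, 9

¶1 is struck. ¶2 has no operative effect of its own apart from ¶1 and is therefore inoperative. ¶3 merely fixes the survival period for ¶1; with ¶1 gone it has nothing to operate on and falls away. The whole of ¶5 is the extension of the survival period for ¶1, defined by reference to ¶3, so ¶5 cannot stand once ¶3 is removed. ¶6 does nothing except set the tolling of the survival period for ¶1 by reference to ¶3; with ¶3 gone it has no independent effect and is inoperative. ¶9 is a severability clause and preserves every provision that can still be given independent effect. That leaves ¶4, ¶7, ¶8, and ¶9 in effect.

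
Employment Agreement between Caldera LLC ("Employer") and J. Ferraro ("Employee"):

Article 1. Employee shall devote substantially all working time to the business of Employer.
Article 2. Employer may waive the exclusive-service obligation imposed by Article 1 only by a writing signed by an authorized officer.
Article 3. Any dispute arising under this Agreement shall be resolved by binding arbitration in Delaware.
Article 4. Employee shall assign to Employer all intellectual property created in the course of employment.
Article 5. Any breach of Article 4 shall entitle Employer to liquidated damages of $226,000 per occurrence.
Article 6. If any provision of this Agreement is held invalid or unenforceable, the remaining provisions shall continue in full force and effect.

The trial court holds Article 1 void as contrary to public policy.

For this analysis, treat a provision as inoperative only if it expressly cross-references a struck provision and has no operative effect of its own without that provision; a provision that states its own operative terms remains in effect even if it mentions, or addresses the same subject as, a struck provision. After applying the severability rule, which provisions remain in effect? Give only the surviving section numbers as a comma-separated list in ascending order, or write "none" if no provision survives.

3, 4, 5, 6

Article 1 is struck. The only function of Article 2 is the waiver condition for Article 1, so it cannot stand once Article 1 is removed. Under the severability clause in Article 6, the remaining provisions continue in force. Article 3, Article 4, Article 5, and Article 6 remain in effect.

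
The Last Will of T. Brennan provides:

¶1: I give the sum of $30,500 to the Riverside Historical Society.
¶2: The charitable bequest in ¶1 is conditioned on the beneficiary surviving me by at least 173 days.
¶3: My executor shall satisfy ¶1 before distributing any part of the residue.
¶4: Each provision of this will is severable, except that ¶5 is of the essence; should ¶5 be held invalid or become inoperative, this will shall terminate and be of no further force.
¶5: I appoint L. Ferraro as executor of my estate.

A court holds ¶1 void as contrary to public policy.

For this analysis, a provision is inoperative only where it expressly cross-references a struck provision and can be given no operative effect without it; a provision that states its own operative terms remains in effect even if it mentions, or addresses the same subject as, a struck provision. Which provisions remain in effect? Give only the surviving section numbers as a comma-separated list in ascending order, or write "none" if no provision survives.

¶1 is struck. The only function of ¶2 is the survivorship condition on ¶1, so it cannot stand once ¶1 is removed. ¶3 operates only by reference to ¶1, so it falls with ¶1. ¶4 makes ¶5 an essential term, but ¶5 is unaffected, so the severability proviso in ¶4 preserves the remaining provisions. ¶4 and ¶5 remain in effect.

4, 5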